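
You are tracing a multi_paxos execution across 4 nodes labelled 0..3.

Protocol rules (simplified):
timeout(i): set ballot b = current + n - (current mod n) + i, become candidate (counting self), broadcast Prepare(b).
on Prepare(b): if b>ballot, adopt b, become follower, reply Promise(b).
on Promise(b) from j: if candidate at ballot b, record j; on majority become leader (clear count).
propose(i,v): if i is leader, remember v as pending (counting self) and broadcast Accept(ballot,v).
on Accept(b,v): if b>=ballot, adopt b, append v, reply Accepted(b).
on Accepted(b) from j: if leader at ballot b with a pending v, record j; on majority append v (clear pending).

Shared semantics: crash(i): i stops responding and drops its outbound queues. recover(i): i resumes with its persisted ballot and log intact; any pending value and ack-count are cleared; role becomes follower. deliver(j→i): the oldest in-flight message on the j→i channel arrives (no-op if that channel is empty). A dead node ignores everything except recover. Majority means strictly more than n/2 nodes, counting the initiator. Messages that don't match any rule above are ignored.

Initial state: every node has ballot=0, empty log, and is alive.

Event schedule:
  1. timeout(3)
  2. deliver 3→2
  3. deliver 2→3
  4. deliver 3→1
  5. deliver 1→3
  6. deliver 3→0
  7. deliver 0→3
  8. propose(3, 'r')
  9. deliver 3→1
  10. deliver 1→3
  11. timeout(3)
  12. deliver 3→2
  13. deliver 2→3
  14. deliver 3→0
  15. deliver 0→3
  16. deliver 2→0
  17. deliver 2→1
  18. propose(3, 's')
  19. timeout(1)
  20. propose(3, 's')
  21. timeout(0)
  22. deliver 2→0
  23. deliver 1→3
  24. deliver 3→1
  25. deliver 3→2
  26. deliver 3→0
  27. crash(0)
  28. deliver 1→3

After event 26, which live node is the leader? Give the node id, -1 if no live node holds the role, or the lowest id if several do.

1. timeout(3):  <3:cand b7 ->
2. deliver 3→2:  <2:foll b7 ->
3. deliver 2→3:  nop
4. deliver 3→1:  <1:foll b7 ->
5. deliver 1→3:  <3:lead b7 ->
6. deliver 3→0:  <0:foll b7 ->
7. deliver 0→3:  nop
8. propose(3,'r'):  nop
9. deliver 3→1:  <1:foll b7 r>
10. deliver 1→3:  nop
11. timeout(3):  <3:cand b11 ->
12. deliver 3→2:  <2:foll b7 r>
13. deliver 2→3:  nop
14. deliver 3→0:  <0:foll b7 r>
15. deliver 0→3:  nop
16. deliver 2→0:  nop
17. deliver 2→1:  nop
18. propose(3,'s'):  nop
19. timeout(1):  <1:cand b9 r>
20. propose(3,'s'):  nop
21. timeout(0):  <0:cand b8 r>
22. deliver 2→0:  nop
23. deliver 1→3:  nop
24. deliver 3→1:  <1:foll b11 r>
25. deliver 3→2:  <2:foll b11 r>
26. deliver 3→0:  <0:foll b11 r>

-1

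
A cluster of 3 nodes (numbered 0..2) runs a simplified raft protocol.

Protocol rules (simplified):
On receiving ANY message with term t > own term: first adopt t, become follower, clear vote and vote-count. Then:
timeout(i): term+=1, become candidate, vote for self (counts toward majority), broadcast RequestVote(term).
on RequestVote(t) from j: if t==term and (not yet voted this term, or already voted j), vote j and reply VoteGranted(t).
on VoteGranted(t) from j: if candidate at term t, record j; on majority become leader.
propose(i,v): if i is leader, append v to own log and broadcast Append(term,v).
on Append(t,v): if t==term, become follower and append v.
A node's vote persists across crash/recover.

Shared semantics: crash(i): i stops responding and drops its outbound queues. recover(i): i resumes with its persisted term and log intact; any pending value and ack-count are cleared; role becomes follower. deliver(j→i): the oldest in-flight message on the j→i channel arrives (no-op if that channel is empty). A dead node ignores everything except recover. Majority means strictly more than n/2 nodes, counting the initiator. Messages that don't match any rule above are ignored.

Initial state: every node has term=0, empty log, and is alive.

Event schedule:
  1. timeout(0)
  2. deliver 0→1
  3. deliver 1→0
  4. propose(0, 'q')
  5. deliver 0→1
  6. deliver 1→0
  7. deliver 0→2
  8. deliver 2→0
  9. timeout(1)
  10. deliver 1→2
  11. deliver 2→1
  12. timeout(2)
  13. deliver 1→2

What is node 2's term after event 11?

after 1 — timeout(0): n0:cand/t1/[-]
after 2 — deliver 0→1: n1:foll/t1/[-]
after 3 — deliver 1→0: n0:lead/t1/[-]
after 4 — propose(0,'q'): n0:lead/t1/[q]
after 5 — deliver 0→1: n1:foll/t1/[q]
after 6 — deliver 1→0: ·
after 7 — deliver 0→2: n2:foll/t1/[-]
after 8 — deliver 2→0: ·
after 9 — timeout(1): n1:cand/t2/[q]
after 10 — deliver 1→2: n2:foll/t2/[-]
after 11 — deliver 2→1: n1:lead/t2/[q]

2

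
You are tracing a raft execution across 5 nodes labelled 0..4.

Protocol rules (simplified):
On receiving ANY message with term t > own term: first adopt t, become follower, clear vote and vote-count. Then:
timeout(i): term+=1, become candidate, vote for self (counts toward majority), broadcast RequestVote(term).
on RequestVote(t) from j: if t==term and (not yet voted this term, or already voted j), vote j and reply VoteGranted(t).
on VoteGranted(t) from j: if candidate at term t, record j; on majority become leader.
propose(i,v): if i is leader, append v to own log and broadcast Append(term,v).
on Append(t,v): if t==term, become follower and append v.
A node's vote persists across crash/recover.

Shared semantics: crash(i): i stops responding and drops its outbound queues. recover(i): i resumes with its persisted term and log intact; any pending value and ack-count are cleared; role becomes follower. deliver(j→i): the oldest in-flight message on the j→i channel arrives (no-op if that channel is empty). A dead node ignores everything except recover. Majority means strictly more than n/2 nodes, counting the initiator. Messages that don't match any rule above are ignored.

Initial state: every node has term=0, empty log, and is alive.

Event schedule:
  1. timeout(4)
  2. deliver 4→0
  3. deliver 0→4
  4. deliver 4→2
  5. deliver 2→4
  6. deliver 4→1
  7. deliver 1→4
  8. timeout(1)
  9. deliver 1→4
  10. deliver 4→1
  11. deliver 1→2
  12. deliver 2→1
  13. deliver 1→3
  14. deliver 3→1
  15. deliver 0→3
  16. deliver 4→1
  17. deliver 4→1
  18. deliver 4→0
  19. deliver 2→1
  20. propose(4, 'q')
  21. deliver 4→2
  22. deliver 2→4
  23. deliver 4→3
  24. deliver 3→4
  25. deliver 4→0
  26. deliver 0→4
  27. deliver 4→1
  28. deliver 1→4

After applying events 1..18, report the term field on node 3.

step 1 timeout(4): 4={cand,t=1,log=-}
step 2 deliver 4→0: 0={foll,t=1,log=-}
step 3 deliver 0→4: —
step 4 deliver 4→2: 2={foll,t=1,log=-}
step 5 deliver 2→4: 4={lead,t=1,log=-}
step 6 deliver 4→1: 1={foll,t=1,log=-}
step 7 deliver 1→4: —
step 8 timeout(1): 1={cand,t=2,log=-}
step 9 deliver 1→4: 4={foll,t=2,log=-}
step 10 deliver 4→1: —
step 11 deliver 1→2: 2={foll,t=2,log=-}
step 12 deliver 2→1: 1={lead,t=2,log=-}
step 13 deliver 1→3: 3={foll,t=2,log=-}
step 14 deliver 3→1: —
step 15 deliver 0→3: —
step 16 deliver 4→1: —
step 17 deliver 4→1: —
step 18 deliver 4→0: —

2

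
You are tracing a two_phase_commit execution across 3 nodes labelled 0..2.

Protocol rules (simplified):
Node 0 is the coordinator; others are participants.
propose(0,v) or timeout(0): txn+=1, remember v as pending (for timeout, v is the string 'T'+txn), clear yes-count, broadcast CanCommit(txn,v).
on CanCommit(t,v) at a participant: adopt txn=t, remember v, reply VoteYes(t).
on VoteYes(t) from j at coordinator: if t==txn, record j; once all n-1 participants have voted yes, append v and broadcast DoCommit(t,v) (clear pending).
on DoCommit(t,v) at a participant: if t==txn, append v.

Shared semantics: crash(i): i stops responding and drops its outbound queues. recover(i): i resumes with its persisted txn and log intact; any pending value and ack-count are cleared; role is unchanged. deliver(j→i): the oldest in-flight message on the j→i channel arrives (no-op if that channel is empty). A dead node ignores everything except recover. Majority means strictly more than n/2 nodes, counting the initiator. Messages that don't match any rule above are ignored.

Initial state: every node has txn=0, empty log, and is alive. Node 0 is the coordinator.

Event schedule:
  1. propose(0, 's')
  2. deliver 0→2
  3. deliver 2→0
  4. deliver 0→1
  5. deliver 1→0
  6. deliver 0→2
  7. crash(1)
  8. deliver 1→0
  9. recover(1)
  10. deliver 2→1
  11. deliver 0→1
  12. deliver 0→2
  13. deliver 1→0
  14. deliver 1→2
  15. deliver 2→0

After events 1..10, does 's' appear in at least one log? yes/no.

after 1 — propose(0,'s'): n0:coor/t1/[-]
after 2 — deliver 0→2: n2:part/t1/[-]
after 3 — deliver 2→0: ·
after 4 — deliver 0→1: n1:part/t1/[-]
after 5 — deliver 1→0: n0:coor/t1/[s]
after 6 — deliver 0→2: n2:part/t1/[s]
after 7 — crash(1): n1:✗part/t1/[-]
after 8 — deliver 1→0: ·
after 9 — recover(1): n1:part/t1/[-]
after 10 — deliver 2→1: ·

yes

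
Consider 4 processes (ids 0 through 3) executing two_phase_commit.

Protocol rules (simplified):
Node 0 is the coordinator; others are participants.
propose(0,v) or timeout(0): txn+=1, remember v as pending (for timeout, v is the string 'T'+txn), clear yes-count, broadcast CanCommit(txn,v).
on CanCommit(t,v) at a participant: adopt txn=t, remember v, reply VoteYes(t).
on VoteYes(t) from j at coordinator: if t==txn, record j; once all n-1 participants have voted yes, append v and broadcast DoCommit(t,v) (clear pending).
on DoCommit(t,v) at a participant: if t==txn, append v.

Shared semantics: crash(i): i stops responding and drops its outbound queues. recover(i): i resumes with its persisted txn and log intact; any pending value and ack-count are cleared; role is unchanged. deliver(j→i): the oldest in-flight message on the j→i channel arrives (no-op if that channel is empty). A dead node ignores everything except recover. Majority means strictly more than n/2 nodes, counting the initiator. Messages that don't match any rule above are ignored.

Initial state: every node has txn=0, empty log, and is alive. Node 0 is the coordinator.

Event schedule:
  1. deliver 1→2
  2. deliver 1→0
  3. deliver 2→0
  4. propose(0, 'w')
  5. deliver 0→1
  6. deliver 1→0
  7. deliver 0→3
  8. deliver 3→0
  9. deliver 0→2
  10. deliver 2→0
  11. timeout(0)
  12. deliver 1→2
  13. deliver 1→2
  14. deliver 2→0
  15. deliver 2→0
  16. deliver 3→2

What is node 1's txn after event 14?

e1 deliver 1→2: ·
e2 deliver 1→0: ·
e3 deliver 2→0: ·
e4 propose(0,'w'): 0[coor,t=1,-]
e5 deliver 0→1: 1[part,t=1,-]
e6 deliver 1→0: ·
e7 deliver 0→3: 3[part,t=1,-]
e8 deliver 3→0: ·
e9 deliver 0→2: 2[part,t=1,-]
e10 deliver 2→0: 0[coor,t=1,w]
e11 timeout(0): 0[coor,t=2,w]
e12 deliver 1→2: ·
e13 deliver 1→2: ·
e14 deliver 2→0: ·

1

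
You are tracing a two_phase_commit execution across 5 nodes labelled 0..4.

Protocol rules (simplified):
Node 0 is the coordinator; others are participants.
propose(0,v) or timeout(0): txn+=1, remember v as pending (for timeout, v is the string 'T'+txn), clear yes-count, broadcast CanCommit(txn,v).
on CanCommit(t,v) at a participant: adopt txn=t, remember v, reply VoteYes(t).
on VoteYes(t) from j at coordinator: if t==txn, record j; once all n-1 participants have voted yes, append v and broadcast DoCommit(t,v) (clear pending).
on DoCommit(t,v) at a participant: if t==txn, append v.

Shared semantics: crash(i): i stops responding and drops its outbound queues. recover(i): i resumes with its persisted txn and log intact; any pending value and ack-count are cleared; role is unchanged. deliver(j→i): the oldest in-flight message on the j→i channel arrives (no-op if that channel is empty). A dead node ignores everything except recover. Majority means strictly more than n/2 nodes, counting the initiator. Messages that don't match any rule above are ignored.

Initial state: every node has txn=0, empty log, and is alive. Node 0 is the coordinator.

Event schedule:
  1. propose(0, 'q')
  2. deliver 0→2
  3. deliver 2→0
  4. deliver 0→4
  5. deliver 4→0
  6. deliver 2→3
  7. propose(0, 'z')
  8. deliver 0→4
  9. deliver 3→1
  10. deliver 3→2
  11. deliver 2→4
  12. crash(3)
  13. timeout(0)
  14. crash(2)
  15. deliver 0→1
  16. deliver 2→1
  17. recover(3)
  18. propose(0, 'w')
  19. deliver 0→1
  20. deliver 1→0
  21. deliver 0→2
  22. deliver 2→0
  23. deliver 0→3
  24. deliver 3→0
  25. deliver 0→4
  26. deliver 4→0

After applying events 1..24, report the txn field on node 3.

step 1 propose(0,'q'): 0={coor,t=1,log=-}
step 2 deliver 0→2: 2={part,t=1,log=-}
step 3 deliver 2→0: —
step 4 deliver 0→4: 4={part,t=1,log=-}
step 5 deliver 4→0: —
step 6 deliver 2→3: —
step 7 propose(0,'z'): 0={coor,t=2,log=-}
step 8 deliver 0→4: 4={part,t=2,log=-}
step 9 deliver 3→1: —
step 10 deliver 3→2: —
step 11 deliver 2→4: —
step 12 crash(3): 3={✗part,t=0,log=-}
step 13 timeout(0): 0={coor,t=3,log=-}
step 14 crash(2): 2={✗part,t=1,log=-}
step 15 deliver 0→1: 1={part,t=1,log=-}
step 16 deliver 2→1: —
step 17 recover(3): 3={part,t=0,log=-}
step 18 propose(0,'w'): 0={coor,t=4,log=-}
step 19 deliver 0→1: 1={part,t=2,log=-}
step 20 deliver 1→0: —
step 21 deliver 0→2: —
step 22 deliver 2→0: —
step 23 deliver 0→3: 3={part,t=1,log=-}
step 24 deliver 3→0: —

1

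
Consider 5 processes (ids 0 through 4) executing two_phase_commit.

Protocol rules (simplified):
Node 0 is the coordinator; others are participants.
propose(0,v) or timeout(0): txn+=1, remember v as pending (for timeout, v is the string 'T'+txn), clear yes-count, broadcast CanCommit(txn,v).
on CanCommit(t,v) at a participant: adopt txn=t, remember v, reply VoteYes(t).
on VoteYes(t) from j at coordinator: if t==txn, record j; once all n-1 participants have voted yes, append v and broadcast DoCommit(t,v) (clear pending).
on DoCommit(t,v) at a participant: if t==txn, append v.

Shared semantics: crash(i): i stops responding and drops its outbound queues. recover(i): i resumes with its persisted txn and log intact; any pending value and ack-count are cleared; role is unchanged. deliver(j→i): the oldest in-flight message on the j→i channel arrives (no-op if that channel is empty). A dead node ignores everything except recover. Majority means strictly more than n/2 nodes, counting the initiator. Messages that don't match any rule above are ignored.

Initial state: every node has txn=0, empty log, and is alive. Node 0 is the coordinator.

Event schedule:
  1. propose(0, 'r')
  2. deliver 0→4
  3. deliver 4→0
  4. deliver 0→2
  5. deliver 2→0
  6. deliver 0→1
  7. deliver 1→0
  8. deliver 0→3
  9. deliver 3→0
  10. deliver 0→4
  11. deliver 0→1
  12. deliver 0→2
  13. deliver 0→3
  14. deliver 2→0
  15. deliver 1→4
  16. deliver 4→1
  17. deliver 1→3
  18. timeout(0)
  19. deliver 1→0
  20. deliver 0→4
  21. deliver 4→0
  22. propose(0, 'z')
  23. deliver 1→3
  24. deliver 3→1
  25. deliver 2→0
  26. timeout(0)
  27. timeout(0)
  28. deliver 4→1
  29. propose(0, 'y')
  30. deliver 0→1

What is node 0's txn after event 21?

2

e1 propose(0,'r'): 0[coor,t=1,-]
e2 deliver 0→4: 4[part,t=1,-]
e3 deliver 4→0: ·
e4 deliver 0→2: 2[part,t=1,-]
e5 deliver 2→0: ·
e6 deliver 0→1: 1[part,t=1,-]
e7 deliver 1→0: ·
e8 deliver 0→3: 3[part,t=1,-]
e9 deliver 3→0: 0[coor,t=1,r]
e10 deliver 0→4: 4[part,t=1,r]
e11 deliver 0→1: 1[part,t=1,r]
e12 deliver 0→2: 2[part,t=1,r]
e13 deliver 0→3: 3[part,t=1,r]
e14 deliver 2→0: ·
e15 deliver 1→4: ·
e16 deliver 4→1: ·
e17 deliver 1→3: ·
e18 timeout(0): 0[coor,t=2,r]
e19 deliver 1→0: ·
e20 deliver 0→4: 4[part,t=2,r]
e21 deliver 4→0: ·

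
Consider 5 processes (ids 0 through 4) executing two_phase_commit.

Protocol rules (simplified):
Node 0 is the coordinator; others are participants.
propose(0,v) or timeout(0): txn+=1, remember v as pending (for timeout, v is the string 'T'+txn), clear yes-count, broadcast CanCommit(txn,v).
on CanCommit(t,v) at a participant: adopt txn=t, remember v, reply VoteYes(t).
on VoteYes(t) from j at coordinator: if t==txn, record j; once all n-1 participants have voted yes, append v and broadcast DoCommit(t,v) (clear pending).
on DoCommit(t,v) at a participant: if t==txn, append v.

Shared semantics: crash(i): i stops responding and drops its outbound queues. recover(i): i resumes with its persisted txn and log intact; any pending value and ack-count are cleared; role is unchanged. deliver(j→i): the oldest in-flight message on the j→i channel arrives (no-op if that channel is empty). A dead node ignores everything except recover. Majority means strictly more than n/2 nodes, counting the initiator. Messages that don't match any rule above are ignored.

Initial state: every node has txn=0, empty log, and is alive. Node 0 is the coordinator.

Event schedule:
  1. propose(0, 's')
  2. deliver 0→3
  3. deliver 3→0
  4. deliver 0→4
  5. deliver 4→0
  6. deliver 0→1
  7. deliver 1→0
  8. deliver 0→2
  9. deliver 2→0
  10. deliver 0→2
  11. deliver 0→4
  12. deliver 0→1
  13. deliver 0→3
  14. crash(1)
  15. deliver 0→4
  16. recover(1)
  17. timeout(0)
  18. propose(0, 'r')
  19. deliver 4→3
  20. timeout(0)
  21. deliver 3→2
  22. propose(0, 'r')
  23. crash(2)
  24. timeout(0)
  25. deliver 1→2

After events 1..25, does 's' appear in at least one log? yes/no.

yes

after 1 — propose(0,'s'): n0:coor/t1/[-]
after 2 — deliver 0→3: n3:part/t1/[-]
after 3 — deliver 3→0: ·
after 4 — deliver 0→4: n4:part/t1/[-]
after 5 — deliver 4→0: ·
after 6 — deliver 0→1: n1:part/t1/[-]
after 7 — deliver 1→0: ·
after 8 — deliver 0→2: n2:part/t1/[-]
after 9 — deliver 2→0: n0:coor/t1/[s]
after 10 — deliver 0→2: n2:part/t1/[s]
after 11 — deliver 0→4: n4:part/t1/[s]
after 12 — deliver 0→1: n1:part/t1/[s]
after 13 — deliver 0→3: n3:part/t1/[s]
after 14 — crash(1): n1:✗part/t1/[s]
after 15 — deliver 0→4: ·
after 16 — recover(1): n1:part/t1/[s]
after 17 — timeout(0): n0:coor/t2/[s]
after 18 — propose(0,'r'): n0:coor/t3/[s]
after 19 — deliver 4→3: ·
after 20 — timeout(0): n0:coor/t4/[s]
after 21 — deliver 3→2: ·
after 22 — propose(0,'r'): n0:coor/t5/[s]
after 23 — crash(2): n2:✗part/t1/[s]
after 24 — timeout(0): n0:coor/t6/[s]
after 25 — deliver 1→2: ·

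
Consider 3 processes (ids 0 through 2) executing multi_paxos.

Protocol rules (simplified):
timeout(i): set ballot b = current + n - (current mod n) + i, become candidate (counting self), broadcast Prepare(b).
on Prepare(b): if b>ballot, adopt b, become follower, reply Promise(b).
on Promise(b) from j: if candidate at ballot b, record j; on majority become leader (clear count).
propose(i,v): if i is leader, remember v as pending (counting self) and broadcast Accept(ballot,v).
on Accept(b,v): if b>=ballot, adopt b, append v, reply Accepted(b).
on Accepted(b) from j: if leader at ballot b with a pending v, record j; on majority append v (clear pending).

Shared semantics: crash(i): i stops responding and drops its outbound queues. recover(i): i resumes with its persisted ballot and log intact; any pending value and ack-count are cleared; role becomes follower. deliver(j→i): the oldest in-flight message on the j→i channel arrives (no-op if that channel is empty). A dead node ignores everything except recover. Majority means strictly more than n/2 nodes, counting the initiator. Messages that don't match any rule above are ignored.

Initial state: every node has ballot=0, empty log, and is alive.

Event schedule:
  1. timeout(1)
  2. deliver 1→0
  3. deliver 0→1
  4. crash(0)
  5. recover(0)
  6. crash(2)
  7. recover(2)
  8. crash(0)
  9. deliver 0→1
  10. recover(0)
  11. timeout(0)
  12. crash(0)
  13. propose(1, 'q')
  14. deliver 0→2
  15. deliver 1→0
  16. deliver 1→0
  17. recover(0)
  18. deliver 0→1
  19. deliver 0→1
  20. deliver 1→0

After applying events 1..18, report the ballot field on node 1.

4

after 1 — timeout(1): n1:cand/b4/[-]
after 2 — deliver 1→0: n0:foll/b4/[-]
after 3 — deliver 0→1: n1:lead/b4/[-]
after 4 — crash(0): n0:✗foll/b4/[-]
after 5 — recover(0): n0:foll/b4/[-]
after 6 — crash(2): n2:✗foll/b0/[-]
after 7 — recover(2): n2:foll/b0/[-]
after 8 — crash(0): n0:✗foll/b4/[-]
after 9 — deliver 0→1: ·
after 10 — recover(0): n0:foll/b4/[-]
after 11 — timeout(0): n0:cand/b6/[-]
after 12 — crash(0): n0:✗cand/b6/[-]
after 13 — propose(1,'q'): ·
after 14 — deliver 0→2: ·
after 15 — deliver 1→0: ·
after 16 — deliver 1→0: ·
after 17 — recover(0): n0:foll/b6/[-]
after 18 — deliver 0→1: ·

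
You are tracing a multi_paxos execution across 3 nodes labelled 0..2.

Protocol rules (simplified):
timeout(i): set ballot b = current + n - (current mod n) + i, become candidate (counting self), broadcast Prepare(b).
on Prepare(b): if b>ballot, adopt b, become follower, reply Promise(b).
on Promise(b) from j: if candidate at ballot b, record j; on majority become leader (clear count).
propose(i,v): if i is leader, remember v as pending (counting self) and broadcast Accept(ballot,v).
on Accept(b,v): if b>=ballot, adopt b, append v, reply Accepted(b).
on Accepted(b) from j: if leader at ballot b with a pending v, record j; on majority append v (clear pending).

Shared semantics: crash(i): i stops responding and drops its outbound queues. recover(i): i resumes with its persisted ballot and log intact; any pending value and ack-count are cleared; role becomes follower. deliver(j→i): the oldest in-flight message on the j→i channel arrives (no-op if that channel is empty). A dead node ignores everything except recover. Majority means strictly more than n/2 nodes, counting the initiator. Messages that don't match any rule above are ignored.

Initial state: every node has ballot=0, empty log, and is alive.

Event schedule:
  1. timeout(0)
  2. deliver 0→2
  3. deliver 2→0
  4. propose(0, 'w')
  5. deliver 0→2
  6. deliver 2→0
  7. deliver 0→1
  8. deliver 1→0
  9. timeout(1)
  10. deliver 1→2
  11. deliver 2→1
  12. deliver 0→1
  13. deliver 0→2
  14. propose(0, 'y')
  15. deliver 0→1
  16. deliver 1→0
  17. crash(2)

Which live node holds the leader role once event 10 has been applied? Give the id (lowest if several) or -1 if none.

0

after 1 — timeout(0): n0:cand/b3/[-]
after 2 — deliver 0→2: n2:foll/b3/[-]
after 3 — deliver 2→0: n0:lead/b3/[-]
after 4 — propose(0,'w'): ·
after 5 — deliver 0→2: n2:foll/b3/[w]
after 6 — deliver 2→0: n0:lead/b3/[w]
after 7 — deliver 0→1: n1:foll/b3/[-]
after 8 — deliver 1→0: ·
after 9 — timeout(1): n1:cand/b7/[-]
after 10 — deliver 1→2: n2:foll/b7/[w]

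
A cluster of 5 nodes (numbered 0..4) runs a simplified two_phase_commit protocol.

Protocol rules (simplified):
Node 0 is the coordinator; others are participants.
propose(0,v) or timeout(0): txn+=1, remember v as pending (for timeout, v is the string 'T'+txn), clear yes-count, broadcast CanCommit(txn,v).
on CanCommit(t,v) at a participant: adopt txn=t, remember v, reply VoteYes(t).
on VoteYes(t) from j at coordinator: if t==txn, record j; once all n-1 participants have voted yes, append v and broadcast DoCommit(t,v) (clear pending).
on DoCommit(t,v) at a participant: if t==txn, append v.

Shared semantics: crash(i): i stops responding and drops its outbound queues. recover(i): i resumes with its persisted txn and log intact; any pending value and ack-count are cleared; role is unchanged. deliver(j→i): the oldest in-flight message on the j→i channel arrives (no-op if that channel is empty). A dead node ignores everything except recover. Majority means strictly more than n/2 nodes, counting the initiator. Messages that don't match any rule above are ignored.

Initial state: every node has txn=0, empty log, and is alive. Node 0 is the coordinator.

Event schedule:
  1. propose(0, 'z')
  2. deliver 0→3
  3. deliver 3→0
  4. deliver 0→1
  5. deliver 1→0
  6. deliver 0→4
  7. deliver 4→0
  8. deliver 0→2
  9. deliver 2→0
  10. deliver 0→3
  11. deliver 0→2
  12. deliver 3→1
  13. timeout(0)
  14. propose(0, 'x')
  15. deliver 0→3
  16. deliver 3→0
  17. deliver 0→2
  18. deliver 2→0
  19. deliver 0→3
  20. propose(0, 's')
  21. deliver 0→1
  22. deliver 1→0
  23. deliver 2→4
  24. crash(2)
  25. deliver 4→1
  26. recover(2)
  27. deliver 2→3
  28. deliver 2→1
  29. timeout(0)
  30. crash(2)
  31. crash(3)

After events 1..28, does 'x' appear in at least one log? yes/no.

no

e1 propose(0,'z'): 0[coor,t=1,-]
e2 deliver 0→3: 3[part,t=1,-]
e3 deliver 3→0: ·
e4 deliver 0→1: 1[part,t=1,-]
e5 deliver 1→0: ·
e6 deliver 0→4: 4[part,t=1,-]
e7 deliver 4→0: ·
e8 deliver 0→2: 2[part,t=1,-]
e9 deliver 2→0: 0[coor,t=1,z]
e10 deliver 0→3: 3[part,t=1,z]
e11 deliver 0→2: 2[part,t=1,z]
e12 deliver 3→1: ·
e13 timeout(0): 0[coor,t=2,z]
e14 propose(0,'x'): 0[coor,t=3,z]
e15 deliver 0→3: 3[part,t=2,z]
e16 deliver 3→0: ·
e17 deliver 0→2: 2[part,t=2,z]
e18 deliver 2→0: ·
e19 deliver 0→3: 3[part,t=3,z]
e20 propose(0,'s'): 0[coor,t=4,z]
e21 deliver 0→1: 1[part,t=1,z]
e22 deliver 1→0: ·
e23 deliver 2→4: ·
e24 crash(2): 2[✗part,t=2,z]
e25 deliver 4→1: ·
e26 recover(2): 2[part,t=2,z]
e27 deliver 2→3: ·
e28 deliver 2→1: ·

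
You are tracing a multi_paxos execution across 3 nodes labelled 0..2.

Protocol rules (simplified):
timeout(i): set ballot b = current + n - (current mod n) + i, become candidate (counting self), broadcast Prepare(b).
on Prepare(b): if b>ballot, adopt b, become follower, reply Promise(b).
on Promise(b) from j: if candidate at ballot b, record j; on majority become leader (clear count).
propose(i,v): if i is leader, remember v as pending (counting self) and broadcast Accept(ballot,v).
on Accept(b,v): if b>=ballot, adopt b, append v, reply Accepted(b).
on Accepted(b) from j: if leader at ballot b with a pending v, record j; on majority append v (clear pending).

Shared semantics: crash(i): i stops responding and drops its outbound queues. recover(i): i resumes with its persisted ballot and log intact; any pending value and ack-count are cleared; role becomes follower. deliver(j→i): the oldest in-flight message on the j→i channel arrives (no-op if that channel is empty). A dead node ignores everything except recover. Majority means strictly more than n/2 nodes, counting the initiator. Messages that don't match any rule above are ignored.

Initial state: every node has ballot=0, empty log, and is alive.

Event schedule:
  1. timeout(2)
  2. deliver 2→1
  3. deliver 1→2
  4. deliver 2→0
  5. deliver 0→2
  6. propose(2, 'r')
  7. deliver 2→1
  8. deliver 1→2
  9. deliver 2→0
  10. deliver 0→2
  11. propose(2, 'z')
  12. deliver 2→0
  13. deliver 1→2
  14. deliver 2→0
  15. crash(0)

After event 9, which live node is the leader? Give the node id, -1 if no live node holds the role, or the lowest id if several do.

2

e1 timeout(2): 2[cand,b=5,-]
e2 deliver 2→1: 1[foll,b=5,-]
e3 deliver 1→2: 2[lead,b=5,-]
e4 deliver 2→0: 0[foll,b=5,-]
e5 deliver 0→2: ·
e6 propose(2,'r'): ·
e7 deliver 2→1: 1[foll,b=5,r]
e8 deliver 1→2: 2[lead,b=5,r]
e9 deliver 2→0: 0[foll,b=5,r]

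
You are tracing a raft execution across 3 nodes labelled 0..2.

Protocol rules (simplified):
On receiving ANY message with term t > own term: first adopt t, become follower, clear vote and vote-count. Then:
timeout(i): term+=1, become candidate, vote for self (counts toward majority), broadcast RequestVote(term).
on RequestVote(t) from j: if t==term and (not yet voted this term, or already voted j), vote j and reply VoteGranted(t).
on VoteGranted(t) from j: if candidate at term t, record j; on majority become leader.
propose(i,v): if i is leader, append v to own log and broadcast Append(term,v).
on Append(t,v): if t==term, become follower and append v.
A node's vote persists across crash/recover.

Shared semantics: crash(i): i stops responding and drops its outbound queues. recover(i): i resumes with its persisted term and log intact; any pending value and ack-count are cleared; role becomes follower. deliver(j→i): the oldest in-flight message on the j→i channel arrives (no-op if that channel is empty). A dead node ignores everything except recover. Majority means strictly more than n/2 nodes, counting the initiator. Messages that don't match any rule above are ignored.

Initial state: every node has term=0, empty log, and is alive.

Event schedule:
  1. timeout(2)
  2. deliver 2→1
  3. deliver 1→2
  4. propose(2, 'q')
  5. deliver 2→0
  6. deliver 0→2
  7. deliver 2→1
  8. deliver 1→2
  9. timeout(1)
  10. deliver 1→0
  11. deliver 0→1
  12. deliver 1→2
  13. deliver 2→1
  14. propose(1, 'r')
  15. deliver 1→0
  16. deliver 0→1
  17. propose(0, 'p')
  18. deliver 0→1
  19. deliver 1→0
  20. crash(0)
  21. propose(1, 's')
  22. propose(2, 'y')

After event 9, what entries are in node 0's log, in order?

e1 timeout(2): 2[cand,t=1,-]
e2 deliver 2→1: 1[foll,t=1,-]
e3 deliver 1→2: 2[lead,t=1,-]
e4 propose(2,'q'): 2[lead,t=1,q]
e5 deliver 2→0: 0[foll,t=1,-]
e6 deliver 0→2: ·
e7 deliver 2→1: 1[foll,t=1,q]
e8 deliver 1→2: ·
e9 timeout(1): 1[cand,t=2,q]

empty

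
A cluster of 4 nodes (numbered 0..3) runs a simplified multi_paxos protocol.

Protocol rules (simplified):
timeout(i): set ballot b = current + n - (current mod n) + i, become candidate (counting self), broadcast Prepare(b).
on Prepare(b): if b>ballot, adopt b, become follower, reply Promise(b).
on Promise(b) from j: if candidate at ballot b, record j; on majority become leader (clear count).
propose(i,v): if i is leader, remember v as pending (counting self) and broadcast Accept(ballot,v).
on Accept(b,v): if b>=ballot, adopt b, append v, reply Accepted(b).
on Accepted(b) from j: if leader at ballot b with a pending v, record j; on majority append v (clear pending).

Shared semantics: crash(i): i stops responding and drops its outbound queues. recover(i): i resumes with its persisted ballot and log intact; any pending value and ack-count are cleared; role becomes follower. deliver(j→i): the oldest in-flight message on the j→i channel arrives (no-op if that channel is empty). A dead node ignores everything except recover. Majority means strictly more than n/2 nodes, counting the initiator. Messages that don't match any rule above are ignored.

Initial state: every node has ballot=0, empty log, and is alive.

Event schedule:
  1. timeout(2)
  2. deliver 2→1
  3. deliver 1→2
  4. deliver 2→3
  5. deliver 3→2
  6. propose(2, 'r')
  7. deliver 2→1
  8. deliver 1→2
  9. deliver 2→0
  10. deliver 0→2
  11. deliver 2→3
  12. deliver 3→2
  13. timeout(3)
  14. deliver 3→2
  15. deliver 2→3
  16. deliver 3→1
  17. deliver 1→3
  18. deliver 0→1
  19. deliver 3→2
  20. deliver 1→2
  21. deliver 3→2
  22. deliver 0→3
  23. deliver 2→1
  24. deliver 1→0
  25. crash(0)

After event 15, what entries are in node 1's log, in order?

step 1 timeout(2): 2={cand,b=6,log=-}
step 2 deliver 2→1: 1={foll,b=6,log=-}
step 3 deliver 1→2: —
step 4 deliver 2→3: 3={foll,b=6,log=-}
step 5 deliver 3→2: 2={lead,b=6,log=-}
step 6 propose(2,'r'): —
step 7 deliver 2→1: 1={foll,b=6,log=r}
step 8 deliver 1→2: —
step 9 deliver 2→0: 0={foll,b=6,log=-}
step 10 deliver 0→2: —
step 11 deliver 2→3: 3={foll,b=6,log=r}
step 12 deliver 3→2: 2={lead,b=6,log=r}
step 13 timeout(3): 3={cand,b=11,log=r}
step 14 deliver 3→2: 2={foll,b=11,log=r}
step 15 deliver 2→3: —

r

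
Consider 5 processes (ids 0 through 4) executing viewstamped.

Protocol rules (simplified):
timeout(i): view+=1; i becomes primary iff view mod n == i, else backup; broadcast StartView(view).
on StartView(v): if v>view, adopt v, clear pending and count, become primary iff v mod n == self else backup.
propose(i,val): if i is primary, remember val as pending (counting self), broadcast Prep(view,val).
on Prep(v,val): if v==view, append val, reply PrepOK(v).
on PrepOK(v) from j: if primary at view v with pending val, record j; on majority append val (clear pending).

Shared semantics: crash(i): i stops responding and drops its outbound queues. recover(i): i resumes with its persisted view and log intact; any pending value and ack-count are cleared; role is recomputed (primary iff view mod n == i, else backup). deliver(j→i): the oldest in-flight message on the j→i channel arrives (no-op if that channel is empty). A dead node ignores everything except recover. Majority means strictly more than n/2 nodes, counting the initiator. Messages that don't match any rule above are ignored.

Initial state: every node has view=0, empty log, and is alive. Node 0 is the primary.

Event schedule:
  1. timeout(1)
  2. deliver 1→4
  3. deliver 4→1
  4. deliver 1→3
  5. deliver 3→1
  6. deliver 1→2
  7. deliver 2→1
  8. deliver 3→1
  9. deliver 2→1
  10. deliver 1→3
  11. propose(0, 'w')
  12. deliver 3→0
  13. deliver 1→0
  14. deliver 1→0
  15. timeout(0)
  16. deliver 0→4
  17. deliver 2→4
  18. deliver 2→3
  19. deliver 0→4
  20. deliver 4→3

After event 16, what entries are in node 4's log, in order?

e1 timeout(1): 1[prim,v=1,-]
e2 deliver 1→4: 4[back,v=1,-]
e3 deliver 4→1: ·
e4 deliver 1→3: 3[back,v=1,-]
e5 deliver 3→1: ·
e6 deliver 1→2: 2[back,v=1,-]
e7 deliver 2→1: ·
e8 deliver 3→1: ·
e9 deliver 2→1: ·
e10 deliver 1→3: ·
e11 propose(0,'w'): ·
e12 deliver 3→0: ·
e13 deliver 1→0: 0[back,v=1,-]
e14 deliver 1→0: ·
e15 timeout(0): 0[back,v=2,-]
e16 deliver 0→4: ·

empty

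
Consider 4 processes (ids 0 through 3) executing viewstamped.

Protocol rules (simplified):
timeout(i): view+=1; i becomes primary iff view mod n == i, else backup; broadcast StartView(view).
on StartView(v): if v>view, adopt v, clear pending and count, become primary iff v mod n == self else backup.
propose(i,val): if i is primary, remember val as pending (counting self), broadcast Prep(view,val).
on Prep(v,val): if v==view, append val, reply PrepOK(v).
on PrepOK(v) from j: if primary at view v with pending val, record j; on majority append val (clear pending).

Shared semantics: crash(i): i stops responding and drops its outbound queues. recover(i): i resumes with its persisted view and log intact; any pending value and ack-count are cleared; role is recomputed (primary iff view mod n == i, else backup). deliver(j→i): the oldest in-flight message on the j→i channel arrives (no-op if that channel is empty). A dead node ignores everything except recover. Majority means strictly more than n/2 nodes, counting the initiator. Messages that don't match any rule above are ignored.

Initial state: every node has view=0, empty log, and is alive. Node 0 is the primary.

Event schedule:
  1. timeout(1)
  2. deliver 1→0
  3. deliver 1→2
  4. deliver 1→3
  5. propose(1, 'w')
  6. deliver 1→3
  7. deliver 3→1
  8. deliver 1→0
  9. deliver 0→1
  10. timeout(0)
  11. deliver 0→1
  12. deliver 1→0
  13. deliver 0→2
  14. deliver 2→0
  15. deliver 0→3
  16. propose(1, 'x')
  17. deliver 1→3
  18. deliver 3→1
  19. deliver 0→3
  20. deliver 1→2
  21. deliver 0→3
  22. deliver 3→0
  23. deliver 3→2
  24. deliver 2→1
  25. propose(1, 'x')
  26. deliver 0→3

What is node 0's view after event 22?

after 1 — timeout(1): n1:prim/v1/[-]
after 2 — deliver 1→0: n0:back/v1/[-]
after 3 — deliver 1→2: n2:back/v1/[-]
after 4 — deliver 1→3: n3:back/v1/[-]
after 5 — propose(1,'w'): ·
after 6 — deliver 1→3: n3:back/v1/[w]
after 7 — deliver 3→1: ·
after 8 — deliver 1→0: n0:back/v1/[w]
after 9 — deliver 0→1: n1:prim/v1/[w]
after 10 — timeout(0): n0:back/v2/[w]
after 11 — deliver 0→1: n1:back/v2/[w]
after 12 — deliver 1→0: ·
after 13 — deliver 0→2: n2:prim/v2/[-]
after 14 — deliver 2→0: ·
after 15 — deliver 0→3: n3:back/v2/[w]
after 16 — propose(1,'x'): ·
after 17 — deliver 1→3: ·
after 18 — deliver 3→1: ·
after 19 — deliver 0→3: ·
after 20 — deliver 1→2: ·
after 21 — deliver 0→3: ·
after 22 — deliver 3→0: ·

2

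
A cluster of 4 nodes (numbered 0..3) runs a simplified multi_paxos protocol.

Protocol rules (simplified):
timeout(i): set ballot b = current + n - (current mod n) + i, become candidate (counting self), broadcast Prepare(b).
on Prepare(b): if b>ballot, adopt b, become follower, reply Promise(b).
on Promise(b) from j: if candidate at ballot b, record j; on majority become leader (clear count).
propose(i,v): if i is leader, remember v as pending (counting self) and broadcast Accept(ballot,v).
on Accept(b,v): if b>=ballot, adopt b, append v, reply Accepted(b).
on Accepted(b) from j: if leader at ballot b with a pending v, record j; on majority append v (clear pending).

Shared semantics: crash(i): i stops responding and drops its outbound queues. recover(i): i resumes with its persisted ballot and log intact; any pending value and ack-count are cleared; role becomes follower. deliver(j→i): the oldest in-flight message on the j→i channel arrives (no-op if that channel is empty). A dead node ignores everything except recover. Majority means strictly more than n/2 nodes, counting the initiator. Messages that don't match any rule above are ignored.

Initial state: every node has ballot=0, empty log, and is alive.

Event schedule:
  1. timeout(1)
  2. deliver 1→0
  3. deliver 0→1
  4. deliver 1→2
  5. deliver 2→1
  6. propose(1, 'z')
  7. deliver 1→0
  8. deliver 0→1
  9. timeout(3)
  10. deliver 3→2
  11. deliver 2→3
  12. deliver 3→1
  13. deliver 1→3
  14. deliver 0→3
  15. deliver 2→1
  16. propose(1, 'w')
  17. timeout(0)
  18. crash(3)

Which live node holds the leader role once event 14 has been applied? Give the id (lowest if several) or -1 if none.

-1

after 1 — timeout(1): n1:cand/b5/[-]
after 2 — deliver 1→0: n0:foll/b5/[-]
after 3 — deliver 0→1: ·
after 4 — deliver 1→2: n2:foll/b5/[-]
after 5 — deliver 2→1: n1:lead/b5/[-]
after 6 — propose(1,'z'): ·
after 7 — deliver 1→0: n0:foll/b5/[z]
after 8 — deliver 0→1: ·
after 9 — timeout(3): n3:cand/b7/[-]
after 10 — deliver 3→2: n2:foll/b7/[-]
after 11 — deliver 2→3: ·
after 12 — deliver 3→1: n1:foll/b7/[-]
after 13 — deliver 1→3: ·
after 14 — deliver 0→3: ·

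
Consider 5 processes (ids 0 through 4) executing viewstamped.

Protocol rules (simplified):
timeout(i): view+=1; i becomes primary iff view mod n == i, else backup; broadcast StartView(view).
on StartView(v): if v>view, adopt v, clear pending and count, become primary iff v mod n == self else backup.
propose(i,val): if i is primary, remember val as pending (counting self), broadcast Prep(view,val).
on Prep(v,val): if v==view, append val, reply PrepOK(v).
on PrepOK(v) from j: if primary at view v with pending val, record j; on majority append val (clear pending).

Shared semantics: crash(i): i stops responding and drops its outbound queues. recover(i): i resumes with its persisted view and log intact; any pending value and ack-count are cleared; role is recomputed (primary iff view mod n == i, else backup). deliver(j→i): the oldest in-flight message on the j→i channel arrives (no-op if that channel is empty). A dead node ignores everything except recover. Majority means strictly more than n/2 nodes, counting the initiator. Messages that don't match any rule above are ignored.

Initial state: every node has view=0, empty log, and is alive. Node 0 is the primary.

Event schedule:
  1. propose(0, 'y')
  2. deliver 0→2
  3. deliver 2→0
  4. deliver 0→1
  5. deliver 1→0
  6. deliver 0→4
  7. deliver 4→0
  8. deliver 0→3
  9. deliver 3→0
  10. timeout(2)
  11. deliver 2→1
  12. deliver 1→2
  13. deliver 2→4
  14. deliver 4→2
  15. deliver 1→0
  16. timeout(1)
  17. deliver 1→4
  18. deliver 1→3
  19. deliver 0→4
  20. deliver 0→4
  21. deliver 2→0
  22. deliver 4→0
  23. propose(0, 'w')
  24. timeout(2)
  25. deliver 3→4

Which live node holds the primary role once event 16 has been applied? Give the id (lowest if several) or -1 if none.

[1] propose(0,'y') → ∅
[2] deliver 0→2 → N2(back v0 [y])
[3] deliver 2→0 → ∅
[4] deliver 0→1 → N1(back v0 [y])
[5] deliver 1→0 → N0(prim v0 [y])
[6] deliver 0→4 → N4(back v0 [y])
[7] deliver 4→0 → ∅
[8] deliver 0→3 → N3(back v0 [y])
[9] deliver 3→0 → ∅
[10] timeout(2) → N2(back v1 [y])
[11] deliver 2→1 → N1(prim v1 [y])
[12] deliver 1→2 → ∅
[13] deliver 2→4 → N4(back v1 [y])
[14] deliver 4→2 → ∅
[15] deliver 1→0 → ∅
[16] timeout(1) → N1(back v2 [y])

0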